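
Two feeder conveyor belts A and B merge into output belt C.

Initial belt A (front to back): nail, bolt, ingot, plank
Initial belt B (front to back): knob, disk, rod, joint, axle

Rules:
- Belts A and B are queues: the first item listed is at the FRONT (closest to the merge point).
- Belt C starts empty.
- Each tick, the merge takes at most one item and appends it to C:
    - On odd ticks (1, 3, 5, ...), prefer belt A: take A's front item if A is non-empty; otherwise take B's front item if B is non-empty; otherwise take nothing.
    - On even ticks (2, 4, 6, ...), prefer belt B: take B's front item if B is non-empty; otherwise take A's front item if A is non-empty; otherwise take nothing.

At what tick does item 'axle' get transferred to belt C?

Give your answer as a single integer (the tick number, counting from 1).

Tick 1: prefer A, take nail from A; A=[bolt,ingot,plank] B=[knob,disk,rod,joint,axle] C=[nail]
Tick 2: prefer B, take knob from B; A=[bolt,ingot,plank] B=[disk,rod,joint,axle] C=[nail,knob]
Tick 3: prefer A, take bolt from A; A=[ingot,plank] B=[disk,rod,joint,axle] C=[nail,knob,bolt]
Tick 4: prefer B, take disk from B; A=[ingot,plank] B=[rod,joint,axle] C=[nail,knob,bolt,disk]
Tick 5: prefer A, take ingot from A; A=[plank] B=[rod,joint,axle] C=[nail,knob,bolt,disk,ingot]
Tick 6: prefer B, take rod from B; A=[plank] B=[joint,axle] C=[nail,knob,bolt,disk,ingot,rod]
Tick 7: prefer A, take plank from A; A=[-] B=[joint,axle] C=[nail,knob,bolt,disk,ingot,rod,plank]
Tick 8: prefer B, take joint from B; A=[-] B=[axle] C=[nail,knob,bolt,disk,ingot,rod,plank,joint]
Tick 9: prefer A, take axle from B; A=[-] B=[-] C=[nail,knob,bolt,disk,ingot,rod,plank,joint,axle]

Answer: 9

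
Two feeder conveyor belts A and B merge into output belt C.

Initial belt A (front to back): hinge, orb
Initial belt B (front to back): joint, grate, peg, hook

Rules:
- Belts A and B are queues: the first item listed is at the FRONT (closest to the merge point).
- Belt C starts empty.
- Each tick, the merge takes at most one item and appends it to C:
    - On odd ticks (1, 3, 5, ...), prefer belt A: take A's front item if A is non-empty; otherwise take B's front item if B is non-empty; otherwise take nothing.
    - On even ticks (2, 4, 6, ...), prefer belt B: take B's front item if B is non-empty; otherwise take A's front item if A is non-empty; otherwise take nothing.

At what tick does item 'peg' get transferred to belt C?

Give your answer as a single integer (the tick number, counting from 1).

Tick 1: prefer A, take hinge from A; A=[orb] B=[joint,grate,peg,hook] C=[hinge]
Tick 2: prefer B, take joint from B; A=[orb] B=[grate,peg,hook] C=[hinge,joint]
Tick 3: prefer A, take orb from A; A=[-] B=[grate,peg,hook] C=[hinge,joint,orb]
Tick 4: prefer B, take grate from B; A=[-] B=[peg,hook] C=[hinge,joint,orb,grate]
Tick 5: prefer A, take peg from B; A=[-] B=[hook] C=[hinge,joint,orb,grate,peg]

Answer: 5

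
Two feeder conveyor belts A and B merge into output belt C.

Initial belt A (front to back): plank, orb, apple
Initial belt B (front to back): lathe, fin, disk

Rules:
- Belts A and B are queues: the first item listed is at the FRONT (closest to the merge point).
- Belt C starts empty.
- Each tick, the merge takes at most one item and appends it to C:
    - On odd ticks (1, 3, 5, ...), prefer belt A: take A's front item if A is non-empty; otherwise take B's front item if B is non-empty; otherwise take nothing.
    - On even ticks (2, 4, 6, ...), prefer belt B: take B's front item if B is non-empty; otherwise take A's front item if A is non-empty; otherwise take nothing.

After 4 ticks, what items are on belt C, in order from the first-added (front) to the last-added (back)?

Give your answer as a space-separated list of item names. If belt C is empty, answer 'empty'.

Tick 1: prefer A, take plank from A; A=[orb,apple] B=[lathe,fin,disk] C=[plank]
Tick 2: prefer B, take lathe from B; A=[orb,apple] B=[fin,disk] C=[plank,lathe]
Tick 3: prefer A, take orb from A; A=[apple] B=[fin,disk] C=[plank,lathe,orb]
Tick 4: prefer B, take fin from B; A=[apple] B=[disk] C=[plank,lathe,orb,fin]

Answer: plank lathe orb fin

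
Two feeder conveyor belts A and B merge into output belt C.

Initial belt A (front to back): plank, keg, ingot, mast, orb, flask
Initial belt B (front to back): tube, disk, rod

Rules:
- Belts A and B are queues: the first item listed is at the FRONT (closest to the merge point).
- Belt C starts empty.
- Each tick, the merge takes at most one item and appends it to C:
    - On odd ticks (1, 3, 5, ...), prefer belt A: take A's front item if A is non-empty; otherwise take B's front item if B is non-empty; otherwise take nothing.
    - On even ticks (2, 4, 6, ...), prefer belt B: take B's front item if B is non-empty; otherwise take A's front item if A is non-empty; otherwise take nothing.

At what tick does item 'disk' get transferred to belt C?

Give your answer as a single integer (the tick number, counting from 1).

Answer: 4

Derivation:
Tick 1: prefer A, take plank from A; A=[keg,ingot,mast,orb,flask] B=[tube,disk,rod] C=[plank]
Tick 2: prefer B, take tube from B; A=[keg,ingot,mast,orb,flask] B=[disk,rod] C=[plank,tube]
Tick 3: prefer A, take keg from A; A=[ingot,mast,orb,flask] B=[disk,rod] C=[plank,tube,keg]
Tick 4: prefer B, take disk from B; A=[ingot,mast,orb,flask] B=[rod] C=[plank,tube,keg,disk]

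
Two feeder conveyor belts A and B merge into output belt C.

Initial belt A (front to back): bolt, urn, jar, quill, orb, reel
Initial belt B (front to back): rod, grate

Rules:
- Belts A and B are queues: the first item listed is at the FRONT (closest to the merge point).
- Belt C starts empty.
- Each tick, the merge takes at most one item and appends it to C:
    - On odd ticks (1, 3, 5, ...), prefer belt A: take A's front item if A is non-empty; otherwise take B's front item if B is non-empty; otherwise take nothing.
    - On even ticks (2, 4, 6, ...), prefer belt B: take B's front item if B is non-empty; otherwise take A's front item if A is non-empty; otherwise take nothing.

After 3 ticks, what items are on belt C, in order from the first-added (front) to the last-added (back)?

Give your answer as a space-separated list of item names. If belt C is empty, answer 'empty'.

Answer: bolt rod urn

Derivation:
Tick 1: prefer A, take bolt from A; A=[urn,jar,quill,orb,reel] B=[rod,grate] C=[bolt]
Tick 2: prefer B, take rod from B; A=[urn,jar,quill,orb,reel] B=[grate] C=[bolt,rod]
Tick 3: prefer A, take urn from A; A=[jar,quill,orb,reel] B=[grate] C=[bolt,rod,urn]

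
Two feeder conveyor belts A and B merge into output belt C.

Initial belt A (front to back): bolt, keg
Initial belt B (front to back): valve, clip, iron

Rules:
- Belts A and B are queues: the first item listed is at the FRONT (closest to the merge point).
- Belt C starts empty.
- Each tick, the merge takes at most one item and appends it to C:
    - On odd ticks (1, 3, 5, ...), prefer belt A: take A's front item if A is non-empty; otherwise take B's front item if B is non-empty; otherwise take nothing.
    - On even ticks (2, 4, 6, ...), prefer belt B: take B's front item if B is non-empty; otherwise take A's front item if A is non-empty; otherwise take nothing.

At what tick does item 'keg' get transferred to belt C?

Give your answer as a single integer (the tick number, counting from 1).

Answer: 3

Derivation:
Tick 1: prefer A, take bolt from A; A=[keg] B=[valve,clip,iron] C=[bolt]
Tick 2: prefer B, take valve from B; A=[keg] B=[clip,iron] C=[bolt,valve]
Tick 3: prefer A, take keg from A; A=[-] B=[clip,iron] C=[bolt,valve,keg]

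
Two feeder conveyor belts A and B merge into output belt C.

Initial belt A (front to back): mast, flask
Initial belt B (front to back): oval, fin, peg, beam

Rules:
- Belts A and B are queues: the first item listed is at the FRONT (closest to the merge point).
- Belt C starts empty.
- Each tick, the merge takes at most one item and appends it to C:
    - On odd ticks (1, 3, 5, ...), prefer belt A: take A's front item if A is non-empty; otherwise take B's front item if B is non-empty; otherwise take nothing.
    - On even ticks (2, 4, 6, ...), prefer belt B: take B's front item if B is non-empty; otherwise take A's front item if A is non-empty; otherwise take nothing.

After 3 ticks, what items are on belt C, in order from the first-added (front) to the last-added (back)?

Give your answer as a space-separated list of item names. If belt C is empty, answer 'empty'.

Answer: mast oval flask

Derivation:
Tick 1: prefer A, take mast from A; A=[flask] B=[oval,fin,peg,beam] C=[mast]
Tick 2: prefer B, take oval from B; A=[flask] B=[fin,peg,beam] C=[mast,oval]
Tick 3: prefer A, take flask from A; A=[-] B=[fin,peg,beam] C=[mast,oval,flask]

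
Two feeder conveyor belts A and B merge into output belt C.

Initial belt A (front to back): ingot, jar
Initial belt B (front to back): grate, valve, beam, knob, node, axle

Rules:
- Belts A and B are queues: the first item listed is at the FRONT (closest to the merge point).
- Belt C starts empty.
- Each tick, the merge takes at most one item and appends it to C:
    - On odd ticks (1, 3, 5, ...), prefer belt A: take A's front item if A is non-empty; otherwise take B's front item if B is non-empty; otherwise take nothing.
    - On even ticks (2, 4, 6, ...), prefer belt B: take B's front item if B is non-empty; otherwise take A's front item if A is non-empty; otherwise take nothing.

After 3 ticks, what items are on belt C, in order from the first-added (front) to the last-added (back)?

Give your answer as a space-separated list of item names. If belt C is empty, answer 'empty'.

Answer: ingot grate jar

Derivation:
Tick 1: prefer A, take ingot from A; A=[jar] B=[grate,valve,beam,knob,node,axle] C=[ingot]
Tick 2: prefer B, take grate from B; A=[jar] B=[valve,beam,knob,node,axle] C=[ingot,grate]
Tick 3: prefer A, take jar from A; A=[-] B=[valve,beam,knob,node,axle] C=[ingot,grate,jar]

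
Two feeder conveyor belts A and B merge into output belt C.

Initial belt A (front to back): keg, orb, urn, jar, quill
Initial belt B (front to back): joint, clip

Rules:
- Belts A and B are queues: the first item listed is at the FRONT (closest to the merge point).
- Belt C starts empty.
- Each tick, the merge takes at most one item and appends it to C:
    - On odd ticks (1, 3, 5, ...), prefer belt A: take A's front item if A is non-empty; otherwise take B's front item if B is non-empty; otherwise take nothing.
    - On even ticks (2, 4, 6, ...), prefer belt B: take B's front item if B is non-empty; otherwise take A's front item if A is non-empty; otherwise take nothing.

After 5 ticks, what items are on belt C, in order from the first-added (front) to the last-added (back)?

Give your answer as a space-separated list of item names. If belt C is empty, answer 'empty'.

Tick 1: prefer A, take keg from A; A=[orb,urn,jar,quill] B=[joint,clip] C=[keg]
Tick 2: prefer B, take joint from B; A=[orb,urn,jar,quill] B=[clip] C=[keg,joint]
Tick 3: prefer A, take orb from A; A=[urn,jar,quill] B=[clip] C=[keg,joint,orb]
Tick 4: prefer B, take clip from B; A=[urn,jar,quill] B=[-] C=[keg,joint,orb,clip]
Tick 5: prefer A, take urn from A; A=[jar,quill] B=[-] C=[keg,joint,orb,clip,urn]

Answer: keg joint orb clip urn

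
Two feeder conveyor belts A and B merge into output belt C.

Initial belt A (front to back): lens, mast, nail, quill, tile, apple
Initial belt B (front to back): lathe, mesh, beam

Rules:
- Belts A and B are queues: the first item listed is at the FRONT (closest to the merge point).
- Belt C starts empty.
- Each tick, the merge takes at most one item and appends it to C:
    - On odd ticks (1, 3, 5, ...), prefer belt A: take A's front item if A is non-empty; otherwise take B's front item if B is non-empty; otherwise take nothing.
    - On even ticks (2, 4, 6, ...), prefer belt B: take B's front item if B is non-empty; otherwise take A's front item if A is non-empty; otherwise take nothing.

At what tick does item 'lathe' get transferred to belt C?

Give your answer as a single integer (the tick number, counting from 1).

Tick 1: prefer A, take lens from A; A=[mast,nail,quill,tile,apple] B=[lathe,mesh,beam] C=[lens]
Tick 2: prefer B, take lathe from B; A=[mast,nail,quill,tile,apple] B=[mesh,beam] C=[lens,lathe]

Answer: 2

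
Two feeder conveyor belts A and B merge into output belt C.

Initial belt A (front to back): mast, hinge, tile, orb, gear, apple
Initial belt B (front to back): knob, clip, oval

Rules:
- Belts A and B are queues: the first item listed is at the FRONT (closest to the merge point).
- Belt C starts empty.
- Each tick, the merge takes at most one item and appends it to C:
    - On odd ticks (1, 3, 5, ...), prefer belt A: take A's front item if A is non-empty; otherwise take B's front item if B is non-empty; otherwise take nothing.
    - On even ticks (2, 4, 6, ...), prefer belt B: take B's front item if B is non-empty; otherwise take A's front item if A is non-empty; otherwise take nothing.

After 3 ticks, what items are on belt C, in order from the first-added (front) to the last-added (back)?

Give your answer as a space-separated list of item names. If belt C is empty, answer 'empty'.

Answer: mast knob hinge

Derivation:
Tick 1: prefer A, take mast from A; A=[hinge,tile,orb,gear,apple] B=[knob,clip,oval] C=[mast]
Tick 2: prefer B, take knob from B; A=[hinge,tile,orb,gear,apple] B=[clip,oval] C=[mast,knob]
Tick 3: prefer A, take hinge from A; A=[tile,orb,gear,apple] B=[clip,oval] C=[mast,knob,hinge]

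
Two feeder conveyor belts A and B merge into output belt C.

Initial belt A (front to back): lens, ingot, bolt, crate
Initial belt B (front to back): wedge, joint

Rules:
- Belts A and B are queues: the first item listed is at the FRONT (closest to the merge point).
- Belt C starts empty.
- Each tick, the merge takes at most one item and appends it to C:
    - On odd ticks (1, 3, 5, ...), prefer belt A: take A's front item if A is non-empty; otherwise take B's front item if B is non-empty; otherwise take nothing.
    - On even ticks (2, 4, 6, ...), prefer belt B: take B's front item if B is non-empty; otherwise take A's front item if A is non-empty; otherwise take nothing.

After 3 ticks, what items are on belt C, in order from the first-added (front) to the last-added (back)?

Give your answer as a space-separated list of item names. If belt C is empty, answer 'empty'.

Tick 1: prefer A, take lens from A; A=[ingot,bolt,crate] B=[wedge,joint] C=[lens]
Tick 2: prefer B, take wedge from B; A=[ingot,bolt,crate] B=[joint] C=[lens,wedge]
Tick 3: prefer A, take ingot from A; A=[bolt,crate] B=[joint] C=[lens,wedge,ingot]

Answer: lens wedge ingot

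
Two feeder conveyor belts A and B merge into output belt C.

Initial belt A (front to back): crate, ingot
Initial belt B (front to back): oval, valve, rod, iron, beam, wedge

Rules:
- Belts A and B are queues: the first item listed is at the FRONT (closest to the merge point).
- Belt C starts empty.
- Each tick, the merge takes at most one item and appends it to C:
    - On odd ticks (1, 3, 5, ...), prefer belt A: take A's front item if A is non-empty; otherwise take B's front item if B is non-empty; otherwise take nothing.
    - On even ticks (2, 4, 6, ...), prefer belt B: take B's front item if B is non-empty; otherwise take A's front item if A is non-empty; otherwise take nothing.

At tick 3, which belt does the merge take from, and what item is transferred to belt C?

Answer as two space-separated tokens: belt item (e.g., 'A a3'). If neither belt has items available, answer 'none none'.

Answer: A ingot

Derivation:
Tick 1: prefer A, take crate from A; A=[ingot] B=[oval,valve,rod,iron,beam,wedge] C=[crate]
Tick 2: prefer B, take oval from B; A=[ingot] B=[valve,rod,iron,beam,wedge] C=[crate,oval]
Tick 3: prefer A, take ingot from A; A=[-] B=[valve,rod,iron,beam,wedge] C=[crate,oval,ingot]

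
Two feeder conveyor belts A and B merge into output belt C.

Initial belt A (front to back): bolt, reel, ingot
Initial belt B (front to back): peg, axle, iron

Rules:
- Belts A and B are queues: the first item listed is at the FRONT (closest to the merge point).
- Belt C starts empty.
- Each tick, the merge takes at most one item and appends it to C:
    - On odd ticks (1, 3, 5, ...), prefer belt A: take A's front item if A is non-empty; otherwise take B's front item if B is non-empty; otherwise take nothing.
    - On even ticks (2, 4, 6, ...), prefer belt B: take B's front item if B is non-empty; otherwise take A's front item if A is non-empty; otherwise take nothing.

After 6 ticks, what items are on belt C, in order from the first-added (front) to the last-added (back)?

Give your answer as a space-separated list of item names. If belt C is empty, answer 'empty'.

Tick 1: prefer A, take bolt from A; A=[reel,ingot] B=[peg,axle,iron] C=[bolt]
Tick 2: prefer B, take peg from B; A=[reel,ingot] B=[axle,iron] C=[bolt,peg]
Tick 3: prefer A, take reel from A; A=[ingot] B=[axle,iron] C=[bolt,peg,reel]
Tick 4: prefer B, take axle from B; A=[ingot] B=[iron] C=[bolt,peg,reel,axle]
Tick 5: prefer A, take ingot from A; A=[-] B=[iron] C=[bolt,peg,reel,axle,ingot]
Tick 6: prefer B, take iron from B; A=[-] B=[-] C=[bolt,peg,reel,axle,ingot,iron]

Answer: bolt peg reel axle ingot iron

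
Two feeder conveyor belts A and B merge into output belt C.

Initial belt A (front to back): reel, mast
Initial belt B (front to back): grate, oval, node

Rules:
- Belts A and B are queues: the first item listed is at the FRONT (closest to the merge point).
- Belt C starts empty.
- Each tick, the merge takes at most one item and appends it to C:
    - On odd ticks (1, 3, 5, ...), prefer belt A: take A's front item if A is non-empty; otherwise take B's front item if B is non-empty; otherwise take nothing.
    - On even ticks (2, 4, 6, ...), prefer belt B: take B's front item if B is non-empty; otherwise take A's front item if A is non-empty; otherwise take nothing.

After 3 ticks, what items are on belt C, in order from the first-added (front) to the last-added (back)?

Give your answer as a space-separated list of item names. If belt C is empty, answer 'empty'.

Tick 1: prefer A, take reel from A; A=[mast] B=[grate,oval,node] C=[reel]
Tick 2: prefer B, take grate from B; A=[mast] B=[oval,node] C=[reel,grate]
Tick 3: prefer A, take mast from A; A=[-] B=[oval,node] C=[reel,grate,mast]

Answer: reel grate mast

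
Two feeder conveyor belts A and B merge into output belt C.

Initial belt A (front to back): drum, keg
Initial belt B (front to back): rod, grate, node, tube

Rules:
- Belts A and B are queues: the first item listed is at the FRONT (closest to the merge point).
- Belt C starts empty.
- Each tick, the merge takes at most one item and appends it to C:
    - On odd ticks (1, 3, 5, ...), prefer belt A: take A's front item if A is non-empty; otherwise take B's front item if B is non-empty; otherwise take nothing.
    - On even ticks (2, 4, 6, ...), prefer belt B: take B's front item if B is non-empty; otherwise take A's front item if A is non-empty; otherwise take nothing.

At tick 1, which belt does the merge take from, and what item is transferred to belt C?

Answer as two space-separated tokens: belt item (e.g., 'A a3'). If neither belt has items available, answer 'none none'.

Answer: A drum

Derivation:
Tick 1: prefer A, take drum from A; A=[keg] B=[rod,grate,node,tube] C=[drum]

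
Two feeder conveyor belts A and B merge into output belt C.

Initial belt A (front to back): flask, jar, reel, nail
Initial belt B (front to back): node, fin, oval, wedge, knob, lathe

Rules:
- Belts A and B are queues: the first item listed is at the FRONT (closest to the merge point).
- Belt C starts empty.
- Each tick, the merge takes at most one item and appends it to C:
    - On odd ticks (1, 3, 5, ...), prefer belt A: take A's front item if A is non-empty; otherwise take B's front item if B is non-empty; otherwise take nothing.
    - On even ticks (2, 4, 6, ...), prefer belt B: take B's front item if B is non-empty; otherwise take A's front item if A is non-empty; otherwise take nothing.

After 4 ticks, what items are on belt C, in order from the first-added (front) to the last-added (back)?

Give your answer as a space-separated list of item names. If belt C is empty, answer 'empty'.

Answer: flask node jar fin

Derivation:
Tick 1: prefer A, take flask from A; A=[jar,reel,nail] B=[node,fin,oval,wedge,knob,lathe] C=[flask]
Tick 2: prefer B, take node from B; A=[jar,reel,nail] B=[fin,oval,wedge,knob,lathe] C=[flask,node]
Tick 3: prefer A, take jar from A; A=[reel,nail] B=[fin,oval,wedge,knob,lathe] C=[flask,node,jar]
Tick 4: prefer B, take fin from B; A=[reel,nail] B=[oval,wedge,knob,lathe] C=[flask,node,jar,fin]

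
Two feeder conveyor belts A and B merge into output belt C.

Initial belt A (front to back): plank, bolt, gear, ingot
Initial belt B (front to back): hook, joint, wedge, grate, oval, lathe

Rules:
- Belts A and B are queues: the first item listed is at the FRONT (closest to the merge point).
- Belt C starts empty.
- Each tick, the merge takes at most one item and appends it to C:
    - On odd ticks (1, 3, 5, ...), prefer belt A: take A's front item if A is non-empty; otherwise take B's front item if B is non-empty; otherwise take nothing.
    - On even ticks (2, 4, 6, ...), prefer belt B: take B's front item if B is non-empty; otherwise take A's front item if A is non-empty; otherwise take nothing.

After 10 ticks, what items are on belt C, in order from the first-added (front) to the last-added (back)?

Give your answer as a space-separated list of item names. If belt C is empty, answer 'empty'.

Answer: plank hook bolt joint gear wedge ingot grate oval lathe

Derivation:
Tick 1: prefer A, take plank from A; A=[bolt,gear,ingot] B=[hook,joint,wedge,grate,oval,lathe] C=[plank]
Tick 2: prefer B, take hook from B; A=[bolt,gear,ingot] B=[joint,wedge,grate,oval,lathe] C=[plank,hook]
Tick 3: prefer A, take bolt from A; A=[gear,ingot] B=[joint,wedge,grate,oval,lathe] C=[plank,hook,bolt]
Tick 4: prefer B, take joint from B; A=[gear,ingot] B=[wedge,grate,oval,lathe] C=[plank,hook,bolt,joint]
Tick 5: prefer A, take gear from A; A=[ingot] B=[wedge,grate,oval,lathe] C=[plank,hook,bolt,joint,gear]
Tick 6: prefer B, take wedge from B; A=[ingot] B=[grate,oval,lathe] C=[plank,hook,bolt,joint,gear,wedge]
Tick 7: prefer A, take ingot from A; A=[-] B=[grate,oval,lathe] C=[plank,hook,bolt,joint,gear,wedge,ingot]
Tick 8: prefer B, take grate from B; A=[-] B=[oval,lathe] C=[plank,hook,bolt,joint,gear,wedge,ingot,grate]
Tick 9: prefer A, take oval from B; A=[-] B=[lathe] C=[plank,hook,bolt,joint,gear,wedge,ingot,grate,oval]
Tick 10: prefer B, take lathe from B; A=[-] B=[-] C=[plank,hook,bolt,joint,gear,wedge,ingot,grate,oval,lathe]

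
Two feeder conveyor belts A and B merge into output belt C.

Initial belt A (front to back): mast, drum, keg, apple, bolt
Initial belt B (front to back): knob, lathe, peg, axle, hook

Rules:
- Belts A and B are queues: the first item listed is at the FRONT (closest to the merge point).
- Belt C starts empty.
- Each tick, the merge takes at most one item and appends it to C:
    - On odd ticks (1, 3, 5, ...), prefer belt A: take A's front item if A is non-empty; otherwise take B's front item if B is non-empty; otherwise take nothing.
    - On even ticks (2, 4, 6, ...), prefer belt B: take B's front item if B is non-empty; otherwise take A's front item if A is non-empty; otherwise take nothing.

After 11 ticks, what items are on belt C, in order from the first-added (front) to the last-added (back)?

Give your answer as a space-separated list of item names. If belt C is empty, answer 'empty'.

Answer: mast knob drum lathe keg peg apple axle bolt hook

Derivation:
Tick 1: prefer A, take mast from A; A=[drum,keg,apple,bolt] B=[knob,lathe,peg,axle,hook] C=[mast]
Tick 2: prefer B, take knob from B; A=[drum,keg,apple,bolt] B=[lathe,peg,axle,hook] C=[mast,knob]
Tick 3: prefer A, take drum from A; A=[keg,apple,bolt] B=[lathe,peg,axle,hook] C=[mast,knob,drum]
Tick 4: prefer B, take lathe from B; A=[keg,apple,bolt] B=[peg,axle,hook] C=[mast,knob,drum,lathe]
Tick 5: prefer A, take keg from A; A=[apple,bolt] B=[peg,axle,hook] C=[mast,knob,drum,lathe,keg]
Tick 6: prefer B, take peg from B; A=[apple,bolt] B=[axle,hook] C=[mast,knob,drum,lathe,keg,peg]
Tick 7: prefer A, take apple from A; A=[bolt] B=[axle,hook] C=[mast,knob,drum,lathe,keg,peg,apple]
Tick 8: prefer B, take axle from B; A=[bolt] B=[hook] C=[mast,knob,drum,lathe,keg,peg,apple,axle]
Tick 9: prefer A, take bolt from A; A=[-] B=[hook] C=[mast,knob,drum,lathe,keg,peg,apple,axle,bolt]
Tick 10: prefer B, take hook from B; A=[-] B=[-] C=[mast,knob,drum,lathe,keg,peg,apple,axle,bolt,hook]
Tick 11: prefer A, both empty, nothing taken; A=[-] B=[-] C=[mast,knob,drum,lathe,keg,peg,apple,axle,bolt,hook]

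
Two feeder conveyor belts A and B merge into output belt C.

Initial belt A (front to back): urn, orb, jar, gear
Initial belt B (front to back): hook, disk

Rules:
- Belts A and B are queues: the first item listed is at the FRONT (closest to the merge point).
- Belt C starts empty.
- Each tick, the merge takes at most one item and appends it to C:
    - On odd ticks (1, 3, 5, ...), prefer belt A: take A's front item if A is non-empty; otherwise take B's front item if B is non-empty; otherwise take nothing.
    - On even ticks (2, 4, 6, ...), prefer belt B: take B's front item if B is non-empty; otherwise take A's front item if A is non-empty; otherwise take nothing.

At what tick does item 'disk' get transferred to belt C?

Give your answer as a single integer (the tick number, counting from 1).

Answer: 4

Derivation:
Tick 1: prefer A, take urn from A; A=[orb,jar,gear] B=[hook,disk] C=[urn]
Tick 2: prefer B, take hook from B; A=[orb,jar,gear] B=[disk] C=[urn,hook]
Tick 3: prefer A, take orb from A; A=[jar,gear] B=[disk] C=[urn,hook,orb]
Tick 4: prefer B, take disk from B; A=[jar,gear] B=[-] C=[urn,hook,orb,disk]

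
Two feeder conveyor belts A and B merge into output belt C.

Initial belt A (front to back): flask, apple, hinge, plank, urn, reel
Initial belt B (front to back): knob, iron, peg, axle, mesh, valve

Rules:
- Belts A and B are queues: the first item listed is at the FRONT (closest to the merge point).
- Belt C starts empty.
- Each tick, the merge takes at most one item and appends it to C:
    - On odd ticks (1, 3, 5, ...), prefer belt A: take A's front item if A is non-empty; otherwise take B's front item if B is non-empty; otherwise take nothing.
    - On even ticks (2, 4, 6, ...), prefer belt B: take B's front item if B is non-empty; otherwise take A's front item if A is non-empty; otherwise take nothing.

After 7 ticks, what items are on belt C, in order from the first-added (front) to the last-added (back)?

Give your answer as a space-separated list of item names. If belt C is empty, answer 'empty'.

Answer: flask knob apple iron hinge peg plank

Derivation:
Tick 1: prefer A, take flask from A; A=[apple,hinge,plank,urn,reel] B=[knob,iron,peg,axle,mesh,valve] C=[flask]
Tick 2: prefer B, take knob from B; A=[apple,hinge,plank,urn,reel] B=[iron,peg,axle,mesh,valve] C=[flask,knob]
Tick 3: prefer A, take apple from A; A=[hinge,plank,urn,reel] B=[iron,peg,axle,mesh,valve] C=[flask,knob,apple]
Tick 4: prefer B, take iron from B; A=[hinge,plank,urn,reel] B=[peg,axle,mesh,valve] C=[flask,knob,apple,iron]
Tick 5: prefer A, take hinge from A; A=[plank,urn,reel] B=[peg,axle,mesh,valve] C=[flask,knob,apple,iron,hinge]
Tick 6: prefer B, take peg from B; A=[plank,urn,reel] B=[axle,mesh,valve] C=[flask,knob,apple,iron,hinge,peg]
Tick 7: prefer A, take plank from A; A=[urn,reel] B=[axle,mesh,valve] C=[flask,knob,apple,iron,hinge,peg,plank]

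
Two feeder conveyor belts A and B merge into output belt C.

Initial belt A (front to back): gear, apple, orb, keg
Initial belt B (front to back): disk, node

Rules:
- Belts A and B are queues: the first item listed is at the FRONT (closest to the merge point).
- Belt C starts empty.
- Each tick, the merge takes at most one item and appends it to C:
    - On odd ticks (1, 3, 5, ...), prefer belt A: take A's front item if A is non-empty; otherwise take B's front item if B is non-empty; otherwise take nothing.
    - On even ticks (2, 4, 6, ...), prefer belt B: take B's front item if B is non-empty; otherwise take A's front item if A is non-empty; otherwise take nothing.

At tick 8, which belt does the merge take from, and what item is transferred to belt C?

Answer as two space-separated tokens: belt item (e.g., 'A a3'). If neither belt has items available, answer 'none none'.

Tick 1: prefer A, take gear from A; A=[apple,orb,keg] B=[disk,node] C=[gear]
Tick 2: prefer B, take disk from B; A=[apple,orb,keg] B=[node] C=[gear,disk]
Tick 3: prefer A, take apple from A; A=[orb,keg] B=[node] C=[gear,disk,apple]
Tick 4: prefer B, take node from B; A=[orb,keg] B=[-] C=[gear,disk,apple,node]
Tick 5: prefer A, take orb from A; A=[keg] B=[-] C=[gear,disk,apple,node,orb]
Tick 6: prefer B, take keg from A; A=[-] B=[-] C=[gear,disk,apple,node,orb,keg]
Tick 7: prefer A, both empty, nothing taken; A=[-] B=[-] C=[gear,disk,apple,node,orb,keg]
Tick 8: prefer B, both empty, nothing taken; A=[-] B=[-] C=[gear,disk,apple,node,orb,keg]

Answer: none none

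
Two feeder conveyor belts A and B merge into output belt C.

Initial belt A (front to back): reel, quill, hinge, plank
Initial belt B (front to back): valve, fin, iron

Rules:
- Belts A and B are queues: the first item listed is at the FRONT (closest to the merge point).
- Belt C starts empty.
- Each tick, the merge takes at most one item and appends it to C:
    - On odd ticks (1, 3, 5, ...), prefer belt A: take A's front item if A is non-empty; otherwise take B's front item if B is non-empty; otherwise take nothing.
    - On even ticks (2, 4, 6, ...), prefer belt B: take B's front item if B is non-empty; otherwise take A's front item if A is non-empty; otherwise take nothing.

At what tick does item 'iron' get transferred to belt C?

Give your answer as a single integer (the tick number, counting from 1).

Answer: 6

Derivation:
Tick 1: prefer A, take reel from A; A=[quill,hinge,plank] B=[valve,fin,iron] C=[reel]
Tick 2: prefer B, take valve from B; A=[quill,hinge,plank] B=[fin,iron] C=[reel,valve]
Tick 3: prefer A, take quill from A; A=[hinge,plank] B=[fin,iron] C=[reel,valve,quill]
Tick 4: prefer B, take fin from B; A=[hinge,plank] B=[iron] C=[reel,valve,quill,fin]
Tick 5: prefer A, take hinge from A; A=[plank] B=[iron] C=[reel,valve,quill,fin,hinge]
Tick 6: prefer B, take iron from B; A=[plank] B=[-] C=[reel,valve,quill,fin,hinge,iron]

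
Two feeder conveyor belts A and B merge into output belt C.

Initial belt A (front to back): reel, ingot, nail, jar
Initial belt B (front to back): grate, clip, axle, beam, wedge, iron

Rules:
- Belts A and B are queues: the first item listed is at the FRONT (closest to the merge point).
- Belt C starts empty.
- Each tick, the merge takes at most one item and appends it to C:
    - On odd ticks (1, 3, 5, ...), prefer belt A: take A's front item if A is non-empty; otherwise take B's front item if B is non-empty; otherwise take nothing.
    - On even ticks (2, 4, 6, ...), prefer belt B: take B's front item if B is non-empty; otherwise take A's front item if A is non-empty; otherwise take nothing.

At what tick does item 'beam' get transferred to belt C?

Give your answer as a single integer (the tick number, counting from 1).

Answer: 8

Derivation:
Tick 1: prefer A, take reel from A; A=[ingot,nail,jar] B=[grate,clip,axle,beam,wedge,iron] C=[reel]
Tick 2: prefer B, take grate from B; A=[ingot,nail,jar] B=[clip,axle,beam,wedge,iron] C=[reel,grate]
Tick 3: prefer A, take ingot from A; A=[nail,jar] B=[clip,axle,beam,wedge,iron] C=[reel,grate,ingot]
Tick 4: prefer B, take clip from B; A=[nail,jar] B=[axle,beam,wedge,iron] C=[reel,grate,ingot,clip]
Tick 5: prefer A, take nail from A; A=[jar] B=[axle,beam,wedge,iron] C=[reel,grate,ingot,clip,nail]
Tick 6: prefer B, take axle from B; A=[jar] B=[beam,wedge,iron] C=[reel,grate,ingot,clip,nail,axle]
Tick 7: prefer A, take jar from A; A=[-] B=[beam,wedge,iron] C=[reel,grate,ingot,clip,nail,axle,jar]
Tick 8: prefer B, take beam from B; A=[-] B=[wedge,iron] C=[reel,grate,ingot,clip,nail,axle,jar,beam]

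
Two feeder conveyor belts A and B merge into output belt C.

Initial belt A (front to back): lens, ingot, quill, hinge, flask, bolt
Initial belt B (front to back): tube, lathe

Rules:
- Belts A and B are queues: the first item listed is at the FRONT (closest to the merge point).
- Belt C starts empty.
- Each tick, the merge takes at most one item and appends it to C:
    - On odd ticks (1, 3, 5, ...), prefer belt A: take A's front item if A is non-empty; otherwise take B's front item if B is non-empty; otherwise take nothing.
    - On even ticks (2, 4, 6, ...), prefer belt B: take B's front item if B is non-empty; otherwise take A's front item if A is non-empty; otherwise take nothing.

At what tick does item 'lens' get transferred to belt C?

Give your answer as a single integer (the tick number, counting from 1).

Tick 1: prefer A, take lens from A; A=[ingot,quill,hinge,flask,bolt] B=[tube,lathe] C=[lens]

Answer: 1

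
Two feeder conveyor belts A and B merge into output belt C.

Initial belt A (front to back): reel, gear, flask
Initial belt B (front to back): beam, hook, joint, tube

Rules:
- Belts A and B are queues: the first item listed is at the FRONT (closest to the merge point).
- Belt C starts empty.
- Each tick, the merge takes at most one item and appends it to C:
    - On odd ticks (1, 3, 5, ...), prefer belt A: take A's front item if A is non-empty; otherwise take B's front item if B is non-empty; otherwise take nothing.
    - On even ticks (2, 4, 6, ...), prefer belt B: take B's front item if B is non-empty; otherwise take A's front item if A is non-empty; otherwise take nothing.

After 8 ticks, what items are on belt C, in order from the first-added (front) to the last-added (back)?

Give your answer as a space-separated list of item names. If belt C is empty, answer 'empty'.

Answer: reel beam gear hook flask joint tube

Derivation:
Tick 1: prefer A, take reel from A; A=[gear,flask] B=[beam,hook,joint,tube] C=[reel]
Tick 2: prefer B, take beam from B; A=[gear,flask] B=[hook,joint,tube] C=[reel,beam]
Tick 3: prefer A, take gear from A; A=[flask] B=[hook,joint,tube] C=[reel,beam,gear]
Tick 4: prefer B, take hook from B; A=[flask] B=[joint,tube] C=[reel,beam,gear,hook]
Tick 5: prefer A, take flask from A; A=[-] B=[joint,tube] C=[reel,beam,gear,hook,flask]
Tick 6: prefer B, take joint from B; A=[-] B=[tube] C=[reel,beam,gear,hook,flask,joint]
Tick 7: prefer A, take tube from B; A=[-] B=[-] C=[reel,beam,gear,hook,flask,joint,tube]
Tick 8: prefer B, both empty, nothing taken; A=[-] B=[-] C=[reel,beam,gear,hook,flask,joint,tube]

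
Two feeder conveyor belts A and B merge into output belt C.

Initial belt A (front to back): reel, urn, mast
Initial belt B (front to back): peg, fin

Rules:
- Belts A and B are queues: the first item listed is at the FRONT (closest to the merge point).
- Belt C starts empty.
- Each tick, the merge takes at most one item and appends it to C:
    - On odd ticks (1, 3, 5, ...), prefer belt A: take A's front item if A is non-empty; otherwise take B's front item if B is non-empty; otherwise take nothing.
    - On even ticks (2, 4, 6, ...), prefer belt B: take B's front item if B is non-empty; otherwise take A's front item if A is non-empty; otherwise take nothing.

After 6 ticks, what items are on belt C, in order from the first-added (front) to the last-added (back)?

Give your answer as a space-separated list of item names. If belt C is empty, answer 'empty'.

Answer: reel peg urn fin mast

Derivation:
Tick 1: prefer A, take reel from A; A=[urn,mast] B=[peg,fin] C=[reel]
Tick 2: prefer B, take peg from B; A=[urn,mast] B=[fin] C=[reel,peg]
Tick 3: prefer A, take urn from A; A=[mast] B=[fin] C=[reel,peg,urn]
Tick 4: prefer B, take fin from B; A=[mast] B=[-] C=[reel,peg,urn,fin]
Tick 5: prefer A, take mast from A; A=[-] B=[-] C=[reel,peg,urn,fin,mast]
Tick 6: prefer B, both empty, nothing taken; A=[-] B=[-] C=[reel,peg,urn,fin,mast]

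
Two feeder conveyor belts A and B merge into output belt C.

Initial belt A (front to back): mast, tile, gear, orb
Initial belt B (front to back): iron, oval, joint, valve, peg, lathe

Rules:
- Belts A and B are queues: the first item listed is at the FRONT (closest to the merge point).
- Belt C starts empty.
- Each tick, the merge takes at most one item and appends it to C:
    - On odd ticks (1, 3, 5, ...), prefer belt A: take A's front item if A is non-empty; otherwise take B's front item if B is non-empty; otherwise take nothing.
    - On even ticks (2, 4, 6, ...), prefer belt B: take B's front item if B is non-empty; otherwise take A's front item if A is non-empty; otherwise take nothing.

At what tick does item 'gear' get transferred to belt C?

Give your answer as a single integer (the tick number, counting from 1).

Tick 1: prefer A, take mast from A; A=[tile,gear,orb] B=[iron,oval,joint,valve,peg,lathe] C=[mast]
Tick 2: prefer B, take iron from B; A=[tile,gear,orb] B=[oval,joint,valve,peg,lathe] C=[mast,iron]
Tick 3: prefer A, take tile from A; A=[gear,orb] B=[oval,joint,valve,peg,lathe] C=[mast,iron,tile]
Tick 4: prefer B, take oval from B; A=[gear,orb] B=[joint,valve,peg,lathe] C=[mast,iron,tile,oval]
Tick 5: prefer A, take gear from A; A=[orb] B=[joint,valve,peg,lathe] C=[mast,iron,tile,oval,gear]

Answer: 5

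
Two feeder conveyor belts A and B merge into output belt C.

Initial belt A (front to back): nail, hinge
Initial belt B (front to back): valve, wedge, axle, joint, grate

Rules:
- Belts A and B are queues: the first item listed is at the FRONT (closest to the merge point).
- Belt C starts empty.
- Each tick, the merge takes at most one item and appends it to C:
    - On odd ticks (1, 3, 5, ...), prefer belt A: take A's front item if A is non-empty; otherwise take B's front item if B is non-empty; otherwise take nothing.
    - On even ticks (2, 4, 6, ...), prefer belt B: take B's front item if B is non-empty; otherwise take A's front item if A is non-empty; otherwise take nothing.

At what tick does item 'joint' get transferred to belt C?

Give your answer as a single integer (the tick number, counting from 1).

Tick 1: prefer A, take nail from A; A=[hinge] B=[valve,wedge,axle,joint,grate] C=[nail]
Tick 2: prefer B, take valve from B; A=[hinge] B=[wedge,axle,joint,grate] C=[nail,valve]
Tick 3: prefer A, take hinge from A; A=[-] B=[wedge,axle,joint,grate] C=[nail,valve,hinge]
Tick 4: prefer B, take wedge from B; A=[-] B=[axle,joint,grate] C=[nail,valve,hinge,wedge]
Tick 5: prefer A, take axle from B; A=[-] B=[joint,grate] C=[nail,valve,hinge,wedge,axle]
Tick 6: prefer B, take joint from B; A=[-] B=[grate] C=[nail,valve,hinge,wedge,axle,joint]

Answer: 6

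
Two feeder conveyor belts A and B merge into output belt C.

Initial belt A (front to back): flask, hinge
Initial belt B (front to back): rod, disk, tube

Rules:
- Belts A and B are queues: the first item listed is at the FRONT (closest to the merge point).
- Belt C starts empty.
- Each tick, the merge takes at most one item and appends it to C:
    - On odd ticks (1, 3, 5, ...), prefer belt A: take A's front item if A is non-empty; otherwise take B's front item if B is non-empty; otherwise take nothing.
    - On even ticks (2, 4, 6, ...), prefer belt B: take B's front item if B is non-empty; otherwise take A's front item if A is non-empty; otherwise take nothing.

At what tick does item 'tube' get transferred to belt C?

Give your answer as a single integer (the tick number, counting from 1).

Answer: 5

Derivation:
Tick 1: prefer A, take flask from A; A=[hinge] B=[rod,disk,tube] C=[flask]
Tick 2: prefer B, take rod from B; A=[hinge] B=[disk,tube] C=[flask,rod]
Tick 3: prefer A, take hinge from A; A=[-] B=[disk,tube] C=[flask,rod,hinge]
Tick 4: prefer B, take disk from B; A=[-] B=[tube] C=[flask,rod,hinge,disk]
Tick 5: prefer A, take tube from B; A=[-] B=[-] C=[flask,rod,hinge,disk,tube]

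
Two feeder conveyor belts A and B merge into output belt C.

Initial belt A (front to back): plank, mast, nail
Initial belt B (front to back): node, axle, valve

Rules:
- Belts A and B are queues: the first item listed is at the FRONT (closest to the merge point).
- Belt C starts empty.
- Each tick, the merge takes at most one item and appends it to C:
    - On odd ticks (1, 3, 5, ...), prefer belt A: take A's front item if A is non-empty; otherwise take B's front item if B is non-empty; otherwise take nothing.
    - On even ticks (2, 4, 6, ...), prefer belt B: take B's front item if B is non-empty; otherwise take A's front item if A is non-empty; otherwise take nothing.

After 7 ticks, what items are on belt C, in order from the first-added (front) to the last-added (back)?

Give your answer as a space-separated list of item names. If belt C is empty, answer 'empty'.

Answer: plank node mast axle nail valve

Derivation:
Tick 1: prefer A, take plank from A; A=[mast,nail] B=[node,axle,valve] C=[plank]
Tick 2: prefer B, take node from B; A=[mast,nail] B=[axle,valve] C=[plank,node]
Tick 3: prefer A, take mast from A; A=[nail] B=[axle,valve] C=[plank,node,mast]
Tick 4: prefer B, take axle from B; A=[nail] B=[valve] C=[plank,node,mast,axle]
Tick 5: prefer A, take nail from A; A=[-] B=[valve] C=[plank,node,mast,axle,nail]
Tick 6: prefer B, take valve from B; A=[-] B=[-] C=[plank,node,mast,axle,nail,valve]
Tick 7: prefer A, both empty, nothing taken; A=[-] B=[-] C=[plank,node,mast,axle,nail,valve]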